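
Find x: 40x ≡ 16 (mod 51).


GCD(40, 51) = 1, unique solution
a^(-1) mod 51 = 37
x = 37 * 16 mod 51 = 31

x ≡ 31 (mod 51)


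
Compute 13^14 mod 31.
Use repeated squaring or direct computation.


13^1 mod 31 = 13
13^2 mod 31 = 14
13^3 mod 31 = 27
13^4 mod 31 = 10
13^5 mod 31 = 6
13^6 mod 31 = 16
13^7 mod 31 = 22
13^8 mod 31 = 7
13^9 mod 31 = 29
13^10 mod 31 = 5
13^11 mod 31 = 3
13^12 mod 31 = 8
13^13 mod 31 = 11
13^14 mod 31 = 19


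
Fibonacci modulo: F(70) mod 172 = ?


F(k) mod 172 for k=1..70:
1, 1, 2, 3, 5, 8, 13, 21, 34, 55, 89, 144, 61, 33, 94, 127, 49, 4, 53, 57, 110, 167, 105, 100, 33, 133, 166, 127, 121, 76, 25, 101, 126, 55, 9, 64, 73, 137, 38, 3, 41, 44, 85, 129, 42, 171, 41, 40, 81, 121, 30, 151, 9, 160, 169, 157, 154, 139, 121, 88, 37, 125, 162, 115, 105, 48, 153, 29, 10, 39
F(70) mod 172 = 39


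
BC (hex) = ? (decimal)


BC (base 16) = 188 (decimal)
188 (decimal) = 188 (base 10)


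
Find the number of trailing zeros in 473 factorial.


floor(473/5) = 94
floor(473/25) = 18
floor(473/125) = 3
Total = 115

115 trailing zeros


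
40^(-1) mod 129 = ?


Use the extended Euclidean algorithm on (129, 40); each row r = 129*s + 40*t:
r=129, s=1, t=0
r=40, s=0, t=1
q=3: r=9, s=1, t=-3   [129*(1) + 40*(-3) = 9]
q=4: r=4, s=-4, t=13   [129*(-4) + 40*(13) = 4]
q=2: r=1, s=9, t=-29   [129*(9) + 40*(-29) = 1]
q=4: r=0, s=-40, t=129   [129*(-40) + 40*(129) = 0]
GCD = 1 with t = -29, so 40*(-29) ≡ 1 (mod 129)
Inverse = -29 mod 129 = 100
Check: 40 * 100 = 4000 ≡ 1 (mod 129)

40^(-1) ≡ 100 (mod 129)


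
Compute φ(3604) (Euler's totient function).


3604 = 2^2 × 17 × 53
Prime factors: 2, 17, 53
φ(3604) = 3604 × (1-1/2) × (1-1/17) × (1-1/53)
= 3604 × 1/2 × 16/17 × 52/53 = 1664

φ(3604) = 1664


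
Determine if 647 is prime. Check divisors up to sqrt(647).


Check divisors up to sqrt(647) = 25.4362
No divisors found.
647 is prime.

Yes, 647 is prime


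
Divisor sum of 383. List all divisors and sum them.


Divisors of 383: 1, 383
Sum = 1 + 383 = 384

σ(383) = 384


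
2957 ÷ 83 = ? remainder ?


2957 = 83 * 35 + 52
Check: 2905 + 52 = 2957

q = 35, r = 52


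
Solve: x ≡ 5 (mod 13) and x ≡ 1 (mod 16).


M = 13*16 = 208
M1 = M/13 = 16, M2 = M/16 = 13
M1^(-1) mod 13 = 9, M2^(-1) mod 16 = 5
x = 5*16*9 + 1*13*5 = 785
785 mod 208 = 161
Check: 161 mod 13 = 5 ✓, 161 mod 16 = 1 ✓

x ≡ 161 (mod 208)


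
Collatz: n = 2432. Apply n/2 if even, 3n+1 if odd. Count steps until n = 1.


2432 → 1216 → 608 → 304 → 152 → 76 → 38 → 19 → 58 → 29 → 88 → 44 → 22 → 11 → 34 → 17 → 52 → 26 → 13 → 40 → 20 → 10 → 5 → 16 → 8 → 4 → 2 → 1
Total steps = 27

27 steps


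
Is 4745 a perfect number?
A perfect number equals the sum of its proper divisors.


Proper divisors of 4745: 1, 5, 13, 65, 73, 365, 949
Sum = 1 + 5 + 13 + 65 + 73 + 365 + 949 = 1471

No, 4745 is not perfect (1471 ≠ 4745)


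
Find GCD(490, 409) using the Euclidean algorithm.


490 = 1 * 409 + 81
409 = 5 * 81 + 4
81 = 20 * 4 + 1
4 = 4 * 1 + 0
GCD = 1


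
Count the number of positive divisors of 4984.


4984 = 2^3 × 7^1 × 89^1
d(4984) = (3+1) × (1+1) × (1+1) = 16

16 divisors


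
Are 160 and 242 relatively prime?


Euclidean algorithm:
242 = 1 * 160 + 82
160 = 1 * 82 + 78
82 = 1 * 78 + 4
78 = 19 * 4 + 2
4 = 2 * 2 + 0
GCD(160, 242) = 2

No, not coprime (GCD = 2)


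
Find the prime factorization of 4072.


4072 / 2 = 2036
2036 / 2 = 1018
1018 / 2 = 509
509 / 509 = 1
4072 = 2^3 × 509


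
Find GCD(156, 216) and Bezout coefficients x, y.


Tabular extended Euclidean (each row: r = 156*s + 216*t):
r=156, s=1, t=0
r=216, s=0, t=1
q=0: r=156, s=1, t=0   [156*(1) + 216*(0) = 156]
q=1: r=60, s=-1, t=1   [156*(-1) + 216*(1) = 60]
q=2: r=36, s=3, t=-2   [156*(3) + 216*(-2) = 36]
q=1: r=24, s=-4, t=3   [156*(-4) + 216*(3) = 24]
q=1: r=12, s=7, t=-5   [156*(7) + 216*(-5) = 12]
q=2: r=0, s=-18, t=13   [156*(-18) + 216*(13) = 0]
GCD = 12; from the row with r=12: x=7, y=-5
Check: 156*(7) + 216*(-5) = 1092 - 1080 = 12

GCD = 12, x = 7, y = -5


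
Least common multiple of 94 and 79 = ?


GCD(94, 79) = 1
LCM = 94*79/1 = 7426/1 = 7426

LCM = 7426


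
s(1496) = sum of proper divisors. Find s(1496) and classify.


Proper divisors: 1, 2, 4, 8, 11, 17, 22, 34, 44, 68, 88, 136, 187, 374, 748
Sum = 1 + 2 + 4 + 8 + 11 + 17 + 22 + 34 + 44 + 68 + 88 + 136 + 187 + 374 + 748 = 1744
1744 > 1496 → abundant

s(1496) = 1744 (abundant)


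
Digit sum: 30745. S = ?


3 + 0 + 7 + 4 + 5 = 19


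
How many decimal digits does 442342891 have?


442342891 has 9 digits in base 10
floor(log10(442342891)) + 1 = floor(8.6458) + 1 = 9

9 digits (base 10)


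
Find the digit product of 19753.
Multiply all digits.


1 × 9 × 7 × 5 × 3 = 945


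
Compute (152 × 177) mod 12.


152 × 177 = 26904
26904 mod 12 = 0


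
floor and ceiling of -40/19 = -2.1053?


-40/19 = -2.1053
floor = -3
ceil = -2

floor = -3, ceil = -2


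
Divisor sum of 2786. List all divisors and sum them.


Divisors of 2786: 1, 2, 7, 14, 199, 398, 1393, 2786
Sum = 1 + 2 + 7 + 14 + 199 + 398 + 1393 + 2786 = 4800

σ(2786) = 4800


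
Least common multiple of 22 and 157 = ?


GCD(22, 157) = 1
LCM = 22*157/1 = 3454/1 = 3454

LCM = 3454


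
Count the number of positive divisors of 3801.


3801 = 3^1 × 7^1 × 181^1
d(3801) = (1+1) × (1+1) × (1+1) = 8

8 divisors


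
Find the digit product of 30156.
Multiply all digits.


3 × 0 × 1 × 5 × 6 = 0


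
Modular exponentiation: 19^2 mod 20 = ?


19^1 mod 20 = 19
19^2 mod 20 = 1


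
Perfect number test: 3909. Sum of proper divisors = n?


Proper divisors of 3909: 1, 3, 1303
Sum = 1 + 3 + 1303 = 1307

No, 3909 is not perfect (1307 ≠ 3909)


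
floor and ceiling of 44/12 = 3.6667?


44/12 = 3.6667
floor = 3
ceil = 4

floor = 3, ceil = 4


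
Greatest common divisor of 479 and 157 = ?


479 = 3 * 157 + 8
157 = 19 * 8 + 5
8 = 1 * 5 + 3
5 = 1 * 3 + 2
3 = 1 * 2 + 1
2 = 2 * 1 + 0
GCD = 1


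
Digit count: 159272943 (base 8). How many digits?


159272943 in base 8 = 1137447757
Number of digits = 10

10 digits (base 8)


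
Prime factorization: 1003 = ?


1003 / 17 = 59
59 / 59 = 1
1003 = 17 × 59


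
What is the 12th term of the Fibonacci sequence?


Sequence: 1, 1, 2, 3, 5, 8, 13, 21, 34, 55, 89, 144
F(12) = 144


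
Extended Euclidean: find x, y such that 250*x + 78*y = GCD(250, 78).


Tabular extended Euclidean (each row: r = 250*s + 78*t):
r=250, s=1, t=0
r=78, s=0, t=1
q=3: r=16, s=1, t=-3   [250*(1) + 78*(-3) = 16]
q=4: r=14, s=-4, t=13   [250*(-4) + 78*(13) = 14]
q=1: r=2, s=5, t=-16   [250*(5) + 78*(-16) = 2]
q=7: r=0, s=-39, t=125   [250*(-39) + 78*(125) = 0]
GCD = 2; from the row with r=2: x=5, y=-16
Check: 250*(5) + 78*(-16) = 1250 - 1248 = 2

GCD = 2, x = 5, y = -16


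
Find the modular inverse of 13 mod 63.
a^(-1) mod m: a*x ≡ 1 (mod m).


Use the extended Euclidean algorithm on (63, 13); each row r = 63*s + 13*t:
r=63, s=1, t=0
r=13, s=0, t=1
q=4: r=11, s=1, t=-4   [63*(1) + 13*(-4) = 11]
q=1: r=2, s=-1, t=5   [63*(-1) + 13*(5) = 2]
q=5: r=1, s=6, t=-29   [63*(6) + 13*(-29) = 1]
q=2: r=0, s=-13, t=63   [63*(-13) + 13*(63) = 0]
GCD = 1 with t = -29, so 13*(-29) ≡ 1 (mod 63)
Inverse = -29 mod 63 = 34
Check: 13 * 34 = 442 ≡ 1 (mod 63)

13^(-1) ≡ 34 (mod 63)


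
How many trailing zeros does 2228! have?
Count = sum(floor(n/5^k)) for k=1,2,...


floor(2228/5) = 445
floor(2228/25) = 89
floor(2228/125) = 17
floor(2228/625) = 3
Total = 554

554 trailing zeros


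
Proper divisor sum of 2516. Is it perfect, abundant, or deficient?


Proper divisors: 1, 2, 4, 17, 34, 37, 68, 74, 148, 629, 1258
Sum = 1 + 2 + 4 + 17 + 34 + 37 + 68 + 74 + 148 + 629 + 1258 = 2272
2272 < 2516 → deficient

s(2516) = 2272 (deficient)


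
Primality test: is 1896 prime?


1896 / 2 = 948 (exact division)
1896 is NOT prime.

No, 1896 is not prime


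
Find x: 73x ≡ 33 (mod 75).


GCD(73, 75) = 1, unique solution
a^(-1) mod 75 = 37
x = 37 * 33 mod 75 = 21

x ≡ 21 (mod 75)


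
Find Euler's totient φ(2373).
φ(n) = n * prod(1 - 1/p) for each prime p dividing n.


2373 = 3 × 7 × 113
Prime factors: 3, 7, 113
φ(2373) = 2373 × (1-1/3) × (1-1/7) × (1-1/113)
= 2373 × 2/3 × 6/7 × 112/113 = 1344

φ(2373) = 1344


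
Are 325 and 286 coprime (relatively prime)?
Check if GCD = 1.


Euclidean algorithm:
325 = 1 * 286 + 39
286 = 7 * 39 + 13
39 = 3 * 13 + 0
GCD(325, 286) = 13

No, not coprime (GCD = 13)


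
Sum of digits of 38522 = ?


3 + 8 + 5 + 2 + 2 = 20


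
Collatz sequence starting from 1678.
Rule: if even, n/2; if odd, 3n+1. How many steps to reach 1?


1678 → 839 → 2518 → 1259 → 3778 → 1889 → 5668 → 2834 → 1417 → 4252 → 2126 → 1063 → 3190 → 1595 → 4786 → 2393 → 7180 → 3590 → 1795 → 5386 → 2693 → 8080 → 4040 → 2020 → 1010 → 505 → 1516 → 758 → 379 → 1138 → 569 → 1708 → 854 → 427 → 1282 → 641 → 1924 → 962 → 481 → 1444 → 722 → 361 → 1084 → 542 → 271 → 814 → 407 → 1222 → 611 → 1834 → 917 → 2752 → 1376 → 688 → 344 → 172 → 86 → 43 → 130 → 65 → 196 → 98 → 49 → 148 → 74 → 37 → 112 → 56 → 28 → 14 → 7 → 22 → 11 → 34 → 17 → 52 → 26 → 13 → 40 → 20 → 10 → 5 → 16 → 8 → 4 → 2 → 1
Total steps = 86

86 steps


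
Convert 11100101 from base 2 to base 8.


11100101 (base 2) = 229 (decimal)
229 (decimal) = 345 (base 8)


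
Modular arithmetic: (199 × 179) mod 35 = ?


199 × 179 = 35621
35621 mod 35 = 26


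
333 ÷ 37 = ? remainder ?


333 = 37 * 9 + 0
Check: 333 + 0 = 333

q = 9, r = 0


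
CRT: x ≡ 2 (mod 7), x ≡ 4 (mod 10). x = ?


M = 7*10 = 70
M1 = M/7 = 10, M2 = M/10 = 7
M1^(-1) mod 7 = 5, M2^(-1) mod 10 = 3
x = 2*10*5 + 4*7*3 = 184
184 mod 70 = 44
Check: 44 mod 7 = 2 ✓, 44 mod 10 = 4 ✓

x ≡ 44 (mod 70)


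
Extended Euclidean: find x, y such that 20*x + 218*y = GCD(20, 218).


Tabular extended Euclidean (each row: r = 20*s + 218*t):
r=20, s=1, t=0
r=218, s=0, t=1
q=0: r=20, s=1, t=0   [20*(1) + 218*(0) = 20]
q=10: r=18, s=-10, t=1   [20*(-10) + 218*(1) = 18]
q=1: r=2, s=11, t=-1   [20*(11) + 218*(-1) = 2]
q=9: r=0, s=-109, t=10   [20*(-109) + 218*(10) = 0]
GCD = 2; from the row with r=2: x=11, y=-1
Check: 20*(11) + 218*(-1) = 220 - 218 = 2

GCD = 2, x = 11, y = -1


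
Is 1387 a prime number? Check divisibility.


1387 / 19 = 73 (exact division)
1387 is NOT prime.

No, 1387 is not prime


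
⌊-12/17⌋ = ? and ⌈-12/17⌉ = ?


-12/17 = -0.7059
floor = -1
ceil = 0

floor = -1, ceil = 0


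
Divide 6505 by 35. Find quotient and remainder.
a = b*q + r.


6505 = 35 * 185 + 30
Check: 6475 + 30 = 6505

q = 185, r = 30


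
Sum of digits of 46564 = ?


4 + 6 + 5 + 6 + 4 = 25


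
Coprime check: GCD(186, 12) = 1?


Euclidean algorithm:
186 = 15 * 12 + 6
12 = 2 * 6 + 0
GCD(186, 12) = 6

No, not coprime (GCD = 6)


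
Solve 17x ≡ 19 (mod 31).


GCD(17, 31) = 1, unique solution
a^(-1) mod 31 = 11
x = 11 * 19 mod 31 = 23

x ≡ 23 (mod 31)


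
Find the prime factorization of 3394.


3394 / 2 = 1697
1697 / 1697 = 1
3394 = 2 × 1697


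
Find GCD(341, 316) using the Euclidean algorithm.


341 = 1 * 316 + 25
316 = 12 * 25 + 16
25 = 1 * 16 + 9
16 = 1 * 9 + 7
9 = 1 * 7 + 2
7 = 3 * 2 + 1
2 = 2 * 1 + 0
GCD = 1


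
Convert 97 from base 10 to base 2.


97 (base 10) = 97 (decimal)
97 (decimal) = 1100001 (base 2)


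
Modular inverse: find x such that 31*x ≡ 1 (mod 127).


Use the extended Euclidean algorithm on (127, 31); each row r = 127*s + 31*t:
r=127, s=1, t=0
r=31, s=0, t=1
q=4: r=3, s=1, t=-4   [127*(1) + 31*(-4) = 3]
q=10: r=1, s=-10, t=41   [127*(-10) + 31*(41) = 1]
q=3: r=0, s=31, t=-127   [127*(31) + 31*(-127) = 0]
GCD = 1 with t = 41, so 31*(41) ≡ 1 (mod 127)
Inverse = 41 mod 127 = 41
Check: 31 * 41 = 1271 ≡ 1 (mod 127)

31^(-1) ≡ 41 (mod 127)


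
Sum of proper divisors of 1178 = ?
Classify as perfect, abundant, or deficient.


Proper divisors: 1, 2, 19, 31, 38, 62, 589
Sum = 1 + 2 + 19 + 31 + 38 + 62 + 589 = 742
742 < 1178 → deficient

s(1178) = 742 (deficient)


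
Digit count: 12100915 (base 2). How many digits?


12100915 in base 2 = 101110001010010100110011
Number of digits = 24

24 digits (base 2)


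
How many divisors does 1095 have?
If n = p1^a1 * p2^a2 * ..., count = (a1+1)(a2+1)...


1095 = 3^1 × 5^1 × 73^1
d(1095) = (1+1) × (1+1) × (1+1) = 8

8 divisors


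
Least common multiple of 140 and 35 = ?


GCD(140, 35) = 35
LCM = 140*35/35 = 4900/35 = 140

LCM = 140


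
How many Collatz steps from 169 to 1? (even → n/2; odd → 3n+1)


169 → 508 → 254 → 127 → 382 → 191 → 574 → 287 → 862 → 431 → 1294 → 647 → 1942 → 971 → 2914 → 1457 → 4372 → 2186 → 1093 → 3280 → 1640 → 820 → 410 → 205 → 616 → 308 → 154 → 77 → 232 → 116 → 58 → 29 → 88 → 44 → 22 → 11 → 34 → 17 → 52 → 26 → 13 → 40 → 20 → 10 → 5 → 16 → 8 → 4 → 2 → 1
Total steps = 49

49 steps


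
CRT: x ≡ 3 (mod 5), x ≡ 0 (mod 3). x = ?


M = 5*3 = 15
M1 = M/5 = 3, M2 = M/3 = 5
M1^(-1) mod 5 = 2, M2^(-1) mod 3 = 2
x = 3*3*2 + 0*5*2 = 18
18 mod 15 = 3
Check: 3 mod 5 = 3 ✓, 3 mod 3 = 0 ✓

x ≡ 3 (mod 15)


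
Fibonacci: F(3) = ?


Sequence: 1, 1, 2
F(3) = 2


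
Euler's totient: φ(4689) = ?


4689 = 3^2 × 521
Prime factors: 3, 521
φ(4689) = 4689 × (1-1/3) × (1-1/521)
= 4689 × 2/3 × 520/521 = 3120

φ(4689) = 3120


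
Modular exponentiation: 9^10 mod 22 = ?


9^1 mod 22 = 9
9^2 mod 22 = 15
9^3 mod 22 = 3
9^4 mod 22 = 5
9^5 mod 22 = 1
9^6 mod 22 = 9
9^7 mod 22 = 15
9^8 mod 22 = 3
9^9 mod 22 = 5
9^10 mod 22 = 1


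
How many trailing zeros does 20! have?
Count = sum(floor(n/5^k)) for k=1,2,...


floor(20/5) = 4
Total = 4

4 trailing zeros


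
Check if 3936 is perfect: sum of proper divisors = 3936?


Proper divisors of 3936: 1, 2, 3, 4, 6, 8, 12, 16, 24, 32, 41, 48, 82, 96, 123, 164, 246, 328, 492, 656, 984, 1312, 1968
Sum = 1 + 2 + 3 + 4 + 6 + 8 + 12 + 16 + 24 + 32 + 41 + 48 + 82 + 96 + 123 + 164 + 246 + 328 + 492 + 656 + 984 + 1312 + 1968 = 6648

No, 3936 is not perfect (6648 ≠ 3936)


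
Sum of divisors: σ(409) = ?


Divisors of 409: 1, 409
Sum = 1 + 409 = 410

σ(409) = 410


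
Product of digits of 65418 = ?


6 × 5 × 4 × 1 × 8 = 960


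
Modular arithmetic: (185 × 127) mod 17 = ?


185 × 127 = 23495
23495 mod 17 = 1


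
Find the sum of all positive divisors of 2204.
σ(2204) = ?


Divisors of 2204: 1, 2, 4, 19, 29, 38, 58, 76, 116, 551, 1102, 2204
Sum = 1 + 2 + 4 + 19 + 29 + 38 + 58 + 76 + 116 + 551 + 1102 + 2204 = 4200

σ(2204) = 4200


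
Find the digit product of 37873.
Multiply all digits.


3 × 7 × 8 × 7 × 3 = 3528


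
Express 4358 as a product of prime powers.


4358 / 2 = 2179
2179 / 2179 = 1
4358 = 2 × 2179


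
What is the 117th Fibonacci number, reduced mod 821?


F(k) mod 821 for k=1..117:
1, 1, 2, 3, 5, 8, 13, 21, 34, 55, 89, 144, 233, 377, 610, 166, 776, 121, 76, 197, 273, 470, 743, 392, 314, 706, 199, 84, 283, 367, 650, 196, 25, 221, 246, 467, 713, 359, 251, 610, 40, 650, 690, 519, 388, 86, 474, 560, 213, 773, 165, 117, 282, 399, 681, 259, 119, 378, 497, 54, 551, 605, 335, 119, 454, 573, 206, 779, 164, 122, 286, 408, 694, 281, 154, 435, 589, 203, 792, 174, 145, 319, 464, 783, 426, 388, 814, 381, 374, 755, 308, 242, 550, 792, 521, 492, 192, 684, 55, 739, 794, 712, 685, 576, 440, 195, 635, 9, 644, 653, 476, 308, 784, 271, 234, 505, 739
F(117) mod 821 = 739


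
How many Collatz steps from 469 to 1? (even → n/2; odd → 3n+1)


469 → 1408 → 704 → 352 → 176 → 88 → 44 → 22 → 11 → 34 → 17 → 52 → 26 → 13 → 40 → 20 → 10 → 5 → 16 → 8 → 4 → 2 → 1
Total steps = 22

22 steps


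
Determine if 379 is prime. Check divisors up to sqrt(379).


Check divisors up to sqrt(379) = 19.4679
No divisors found.
379 is prime.

Yes, 379 is prime


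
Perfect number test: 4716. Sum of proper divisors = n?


Proper divisors of 4716: 1, 2, 3, 4, 6, 9, 12, 18, 36, 131, 262, 393, 524, 786, 1179, 1572, 2358
Sum = 1 + 2 + 3 + 4 + 6 + 9 + 12 + 18 + 36 + 131 + 262 + 393 + 524 + 786 + 1179 + 1572 + 2358 = 7296

No, 4716 is not perfect (7296 ≠ 4716)


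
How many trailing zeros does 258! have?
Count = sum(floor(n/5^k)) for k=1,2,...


floor(258/5) = 51
floor(258/25) = 10
floor(258/125) = 2
Total = 63

63 trailing zeros


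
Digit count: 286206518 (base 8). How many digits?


286206518 in base 8 = 2103625066
Number of digits = 10

10 digits (base 8)


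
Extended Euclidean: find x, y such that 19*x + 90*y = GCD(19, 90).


Tabular extended Euclidean (each row: r = 19*s + 90*t):
r=19, s=1, t=0
r=90, s=0, t=1
q=0: r=19, s=1, t=0   [19*(1) + 90*(0) = 19]
q=4: r=14, s=-4, t=1   [19*(-4) + 90*(1) = 14]
q=1: r=5, s=5, t=-1   [19*(5) + 90*(-1) = 5]
q=2: r=4, s=-14, t=3   [19*(-14) + 90*(3) = 4]
q=1: r=1, s=19, t=-4   [19*(19) + 90*(-4) = 1]
q=4: r=0, s=-90, t=19   [19*(-90) + 90*(19) = 0]
GCD = 1; from the row with r=1: x=19, y=-4
Check: 19*(19) + 90*(-4) = 361 - 360 = 1

GCD = 1, x = 19, y = -4


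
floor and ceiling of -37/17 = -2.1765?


-37/17 = -2.1765
floor = -3
ceil = -2

floor = -3, ceil = -2


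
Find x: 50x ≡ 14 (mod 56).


GCD(50, 56) = 2 divides 14
Divide: 25x ≡ 7 (mod 28)
x ≡ 7 (mod 28)


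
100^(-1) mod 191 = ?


Use the extended Euclidean algorithm on (191, 100); each row r = 191*s + 100*t:
r=191, s=1, t=0
r=100, s=0, t=1
q=1: r=91, s=1, t=-1   [191*(1) + 100*(-1) = 91]
q=1: r=9, s=-1, t=2   [191*(-1) + 100*(2) = 9]
q=10: r=1, s=11, t=-21   [191*(11) + 100*(-21) = 1]
q=9: r=0, s=-100, t=191   [191*(-100) + 100*(191) = 0]
GCD = 1 with t = -21, so 100*(-21) ≡ 1 (mod 191)
Inverse = -21 mod 191 = 170
Check: 100 * 170 = 17000 ≡ 1 (mod 191)

100^(-1) ≡ 170 (mod 191)


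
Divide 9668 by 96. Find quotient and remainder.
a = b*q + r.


9668 = 96 * 100 + 68
Check: 9600 + 68 = 9668

q = 100, r = 68


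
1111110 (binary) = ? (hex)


1111110 (base 2) = 126 (decimal)
126 (decimal) = 7E (base 16)


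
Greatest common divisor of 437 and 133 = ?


437 = 3 * 133 + 38
133 = 3 * 38 + 19
38 = 2 * 19 + 0
GCD = 19


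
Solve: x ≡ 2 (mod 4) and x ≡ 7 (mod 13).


M = 4*13 = 52
M1 = M/4 = 13, M2 = M/13 = 4
M1^(-1) mod 4 = 1, M2^(-1) mod 13 = 10
x = 2*13*1 + 7*4*10 = 306
306 mod 52 = 46
Check: 46 mod 4 = 2 ✓, 46 mod 13 = 7 ✓

x ≡ 46 (mod 52)


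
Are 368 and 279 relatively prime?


Euclidean algorithm:
368 = 1 * 279 + 89
279 = 3 * 89 + 12
89 = 7 * 12 + 5
12 = 2 * 5 + 2
5 = 2 * 2 + 1
2 = 2 * 1 + 0
GCD(368, 279) = 1

Yes, coprime (GCD = 1)


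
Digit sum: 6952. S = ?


6 + 9 + 5 + 2 = 22


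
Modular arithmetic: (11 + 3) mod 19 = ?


11 + 3 = 14
14 mod 19 = 14


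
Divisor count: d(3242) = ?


3242 = 2^1 × 1621^1
d(3242) = (1+1) × (1+1) = 4

4 divisors


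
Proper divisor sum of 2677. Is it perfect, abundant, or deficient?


Proper divisors: 1
Sum = 1 = 1
1 < 2677 → deficient

s(2677) = 1 (deficient)


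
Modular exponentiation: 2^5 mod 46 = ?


2^1 mod 46 = 2
2^2 mod 46 = 4
2^3 mod 46 = 8
2^4 mod 46 = 16
2^5 mod 46 = 32


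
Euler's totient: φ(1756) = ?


1756 = 2^2 × 439
Prime factors: 2, 439
φ(1756) = 1756 × (1-1/2) × (1-1/439)
= 1756 × 1/2 × 438/439 = 876

φ(1756) = 876


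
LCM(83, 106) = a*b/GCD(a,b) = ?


GCD(83, 106) = 1
LCM = 83*106/1 = 8798/1 = 8798

LCM = 8798


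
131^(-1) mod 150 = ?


Use the extended Euclidean algorithm on (150, 131); each row r = 150*s + 131*t:
r=150, s=1, t=0
r=131, s=0, t=1
q=1: r=19, s=1, t=-1   [150*(1) + 131*(-1) = 19]
q=6: r=17, s=-6, t=7   [150*(-6) + 131*(7) = 17]
q=1: r=2, s=7, t=-8   [150*(7) + 131*(-8) = 2]
q=8: r=1, s=-62, t=71   [150*(-62) + 131*(71) = 1]
q=2: r=0, s=131, t=-150   [150*(131) + 131*(-150) = 0]
GCD = 1 with t = 71, so 131*(71) ≡ 1 (mod 150)
Inverse = 71 mod 150 = 71
Check: 131 * 71 = 9301 ≡ 1 (mod 150)

131^(-1) ≡ 71 (mod 150)


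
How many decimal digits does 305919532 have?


305919532 has 9 digits in base 10
floor(log10(305919532)) + 1 = floor(8.4856) + 1 = 9

9 digits (base 10)


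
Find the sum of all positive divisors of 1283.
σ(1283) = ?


Divisors of 1283: 1, 1283
Sum = 1 + 1283 = 1284

σ(1283) = 1284


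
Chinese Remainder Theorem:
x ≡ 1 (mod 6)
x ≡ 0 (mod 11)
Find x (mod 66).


M = 6*11 = 66
M1 = M/6 = 11, M2 = M/11 = 6
M1^(-1) mod 6 = 5, M2^(-1) mod 11 = 2
x = 1*11*5 + 0*6*2 = 55
55 mod 66 = 55
Check: 55 mod 6 = 1 ✓, 55 mod 11 = 0 ✓

x ≡ 55 (mod 66)


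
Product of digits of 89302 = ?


8 × 9 × 3 × 0 × 2 = 0


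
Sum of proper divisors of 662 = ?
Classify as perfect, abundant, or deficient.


Proper divisors: 1, 2, 331
Sum = 1 + 2 + 331 = 334
334 < 662 → deficient

s(662) = 334 (deficient)


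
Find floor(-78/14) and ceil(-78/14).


-78/14 = -5.5714
floor = -6
ceil = -5

floor = -6, ceil = -5


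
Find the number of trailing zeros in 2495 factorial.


floor(2495/5) = 499
floor(2495/25) = 99
floor(2495/125) = 19
floor(2495/625) = 3
Total = 620

620 trailing zeros


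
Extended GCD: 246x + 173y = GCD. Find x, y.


Tabular extended Euclidean (each row: r = 246*s + 173*t):
r=246, s=1, t=0
r=173, s=0, t=1
q=1: r=73, s=1, t=-1   [246*(1) + 173*(-1) = 73]
q=2: r=27, s=-2, t=3   [246*(-2) + 173*(3) = 27]
q=2: r=19, s=5, t=-7   [246*(5) + 173*(-7) = 19]
q=1: r=8, s=-7, t=10   [246*(-7) + 173*(10) = 8]
q=2: r=3, s=19, t=-27   [246*(19) + 173*(-27) = 3]
q=2: r=2, s=-45, t=64   [246*(-45) + 173*(64) = 2]
q=1: r=1, s=64, t=-91   [246*(64) + 173*(-91) = 1]
q=2: r=0, s=-173, t=246   [246*(-173) + 173*(246) = 0]
GCD = 1; from the row with r=1: x=64, y=-91
Check: 246*(64) + 173*(-91) = 15744 - 15743 = 1

GCD = 1, x = 64, y = -91


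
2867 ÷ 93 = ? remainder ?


2867 = 93 * 30 + 77
Check: 2790 + 77 = 2867

q = 30, r = 77


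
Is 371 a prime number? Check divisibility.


371 / 7 = 53 (exact division)
371 is NOT prime.

No, 371 is not prime


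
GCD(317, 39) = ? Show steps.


317 = 8 * 39 + 5
39 = 7 * 5 + 4
5 = 1 * 4 + 1
4 = 4 * 1 + 0
GCD = 1


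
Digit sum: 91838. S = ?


9 + 1 + 8 + 3 + 8 = 29


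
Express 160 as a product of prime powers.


160 / 2 = 80
80 / 2 = 40
40 / 2 = 20
20 / 2 = 10
10 / 2 = 5
5 / 5 = 1
160 = 2^5 × 5


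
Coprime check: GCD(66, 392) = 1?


Euclidean algorithm:
392 = 5 * 66 + 62
66 = 1 * 62 + 4
62 = 15 * 4 + 2
4 = 2 * 2 + 0
GCD(66, 392) = 2

No, not coprime (GCD = 2)


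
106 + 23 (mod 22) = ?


106 + 23 = 129
129 mod 22 = 19


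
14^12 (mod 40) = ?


14^1 mod 40 = 14
14^2 mod 40 = 36
14^3 mod 40 = 24
14^4 mod 40 = 16
14^5 mod 40 = 24
14^6 mod 40 = 16
14^7 mod 40 = 24
14^8 mod 40 = 16
14^9 mod 40 = 24
14^10 mod 40 = 16
14^11 mod 40 = 24
14^12 mod 40 = 16


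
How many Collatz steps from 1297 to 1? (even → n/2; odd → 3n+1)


1297 → 3892 → 1946 → 973 → 2920 → 1460 → 730 → 365 → 1096 → 548 → 274 → 137 → 412 → 206 → 103 → 310 → 155 → 466 → 233 → 700 → 350 → 175 → 526 → 263 → 790 → 395 → 1186 → 593 → 1780 → 890 → 445 → 1336 → 668 → 334 → 167 → 502 → 251 → 754 → 377 → 1132 → 566 → 283 → 850 → 425 → 1276 → 638 → 319 → 958 → 479 → 1438 → 719 → 2158 → 1079 → 3238 → 1619 → 4858 → 2429 → 7288 → 3644 → 1822 → 911 → 2734 → 1367 → 4102 → 2051 → 6154 → 3077 → 9232 → 4616 → 2308 → 1154 → 577 → 1732 → 866 → 433 → 1300 → 650 → 325 → 976 → 488 → 244 → 122 → 61 → 184 → 92 → 46 → 23 → 70 → 35 → 106 → 53 → 160 → 80 → 40 → 20 → 10 → 5 → 16 → 8 → 4 → 2 → 1
Total steps = 101

101 steps


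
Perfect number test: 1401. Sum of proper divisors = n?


Proper divisors of 1401: 1, 3, 467
Sum = 1 + 3 + 467 = 471

No, 1401 is not perfect (471 ≠ 1401)


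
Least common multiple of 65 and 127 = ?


GCD(65, 127) = 1
LCM = 65*127/1 = 8255/1 = 8255

LCM = 8255


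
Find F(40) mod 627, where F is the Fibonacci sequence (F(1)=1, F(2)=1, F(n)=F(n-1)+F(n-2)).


F(k) mod 627 for k=1..40:
1, 1, 2, 3, 5, 8, 13, 21, 34, 55, 89, 144, 233, 377, 610, 360, 343, 76, 419, 495, 287, 155, 442, 597, 412, 382, 167, 549, 89, 11, 100, 111, 211, 322, 533, 228, 134, 362, 496, 231
F(40) mod 627 = 231


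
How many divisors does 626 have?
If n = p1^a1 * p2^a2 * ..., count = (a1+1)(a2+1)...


626 = 2^1 × 313^1
d(626) = (1+1) × (1+1) = 4

4 divisors


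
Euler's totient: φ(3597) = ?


3597 = 3 × 11 × 109
Prime factors: 3, 11, 109
φ(3597) = 3597 × (1-1/3) × (1-1/11) × (1-1/109)
= 3597 × 2/3 × 10/11 × 108/109 = 2160

φ(3597) = 2160


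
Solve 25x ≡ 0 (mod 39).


GCD(25, 39) = 1, unique solution
a^(-1) mod 39 = 25
x = 25 * 0 mod 39 = 0

x ≡ 0 (mod 39)


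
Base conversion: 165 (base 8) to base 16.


165 (base 8) = 117 (decimal)
117 (decimal) = 75 (base 16)


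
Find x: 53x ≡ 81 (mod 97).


GCD(53, 97) = 1, unique solution
a^(-1) mod 97 = 11
x = 11 * 81 mod 97 = 18

x ≡ 18 (mod 97)


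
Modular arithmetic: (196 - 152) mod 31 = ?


196 - 152 = 44
44 mod 31 = 13


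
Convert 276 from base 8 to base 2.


276 (base 8) = 190 (decimal)
190 (decimal) = 10111110 (base 2)


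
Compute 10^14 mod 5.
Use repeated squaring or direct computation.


10^1 mod 5 = 0
10^2 mod 5 = 0
10^3 mod 5 = 0
10^4 mod 5 = 0
10^5 mod 5 = 0
10^6 mod 5 = 0
10^7 mod 5 = 0
10^8 mod 5 = 0
10^9 mod 5 = 0
10^10 mod 5 = 0
10^11 mod 5 = 0
10^12 mod 5 = 0
10^13 mod 5 = 0
10^14 mod 5 = 0


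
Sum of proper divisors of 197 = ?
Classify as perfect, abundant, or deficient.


Proper divisors: 1
Sum = 1 = 1
1 < 197 → deficient

s(197) = 1 (deficient)


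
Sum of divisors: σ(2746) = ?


Divisors of 2746: 1, 2, 1373, 2746
Sum = 1 + 2 + 1373 + 2746 = 4122

σ(2746) = 4122


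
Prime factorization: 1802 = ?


1802 / 2 = 901
901 / 17 = 53
53 / 53 = 1
1802 = 2 × 17 × 53


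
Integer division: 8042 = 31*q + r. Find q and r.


8042 = 31 * 259 + 13
Check: 8029 + 13 = 8042

q = 259, r = 13


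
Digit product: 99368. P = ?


9 × 9 × 3 × 6 × 8 = 11664


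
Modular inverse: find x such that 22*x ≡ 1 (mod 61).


Use the extended Euclidean algorithm on (61, 22); each row r = 61*s + 22*t:
r=61, s=1, t=0
r=22, s=0, t=1
q=2: r=17, s=1, t=-2   [61*(1) + 22*(-2) = 17]
q=1: r=5, s=-1, t=3   [61*(-1) + 22*(3) = 5]
q=3: r=2, s=4, t=-11   [61*(4) + 22*(-11) = 2]
q=2: r=1, s=-9, t=25   [61*(-9) + 22*(25) = 1]
q=2: r=0, s=22, t=-61   [61*(22) + 22*(-61) = 0]
GCD = 1 with t = 25, so 22*(25) ≡ 1 (mod 61)
Inverse = 25 mod 61 = 25
Check: 22 * 25 = 550 ≡ 1 (mod 61)

22^(-1) ≡ 25 (mod 61)


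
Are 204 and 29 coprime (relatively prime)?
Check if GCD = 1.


Euclidean algorithm:
204 = 7 * 29 + 1
29 = 29 * 1 + 0
GCD(204, 29) = 1

Yes, coprime (GCD = 1)


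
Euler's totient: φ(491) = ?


491 = 491
Prime factors: 491
φ(491) = 491 × (1-1/491)
= 491 × 490/491 = 490

φ(491) = 490


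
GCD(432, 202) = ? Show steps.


432 = 2 * 202 + 28
202 = 7 * 28 + 6
28 = 4 * 6 + 4
6 = 1 * 4 + 2
4 = 2 * 2 + 0
GCD = 2


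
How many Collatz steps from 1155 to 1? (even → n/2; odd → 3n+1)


1155 → 3466 → 1733 → 5200 → 2600 → 1300 → 650 → 325 → 976 → 488 → 244 → 122 → 61 → 184 → 92 → 46 → 23 → 70 → 35 → 106 → 53 → 160 → 80 → 40 → 20 → 10 → 5 → 16 → 8 → 4 → 2 → 1
Total steps = 31

31 steps


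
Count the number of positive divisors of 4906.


4906 = 2^1 × 11^1 × 223^1
d(4906) = (1+1) × (1+1) × (1+1) = 8

8 divisors


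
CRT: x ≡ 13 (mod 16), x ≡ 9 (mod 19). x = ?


M = 16*19 = 304
M1 = M/16 = 19, M2 = M/19 = 16
M1^(-1) mod 16 = 11, M2^(-1) mod 19 = 6
x = 13*19*11 + 9*16*6 = 3581
3581 mod 304 = 237
Check: 237 mod 16 = 13 ✓, 237 mod 19 = 9 ✓

x ≡ 237 (mod 304)


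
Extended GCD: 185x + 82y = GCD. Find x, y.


Tabular extended Euclidean (each row: r = 185*s + 82*t):
r=185, s=1, t=0
r=82, s=0, t=1
q=2: r=21, s=1, t=-2   [185*(1) + 82*(-2) = 21]
q=3: r=19, s=-3, t=7   [185*(-3) + 82*(7) = 19]
q=1: r=2, s=4, t=-9   [185*(4) + 82*(-9) = 2]
q=9: r=1, s=-39, t=88   [185*(-39) + 82*(88) = 1]
q=2: r=0, s=82, t=-185   [185*(82) + 82*(-185) = 0]
GCD = 1; from the row with r=1: x=-39, y=88
Check: 185*(-39) + 82*(88) = -7215 + 7216 = 1

GCD = 1, x = -39, y = 88


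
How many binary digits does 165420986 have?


165420986 in base 2 = 1001110111000001111110111010
Number of digits = 28

28 digits (base 2)


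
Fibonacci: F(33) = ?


Sequence: 1, 1, 2, 3, 5, 8, 13, 21, 34, 55, 89, 144, 233, 377, 610, 987, 1597, 2584, 4181, 6765, 10946, 17711, 28657, 46368, 75025, 121393, 196418, 317811, 514229, 832040, 1346269, 2178309, 3524578
F(33) = 3524578


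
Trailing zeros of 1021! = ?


floor(1021/5) = 204
floor(1021/25) = 40
floor(1021/125) = 8
floor(1021/625) = 1
Total = 253

253 trailing zeros


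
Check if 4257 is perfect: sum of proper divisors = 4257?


Proper divisors of 4257: 1, 3, 9, 11, 33, 43, 99, 129, 387, 473, 1419
Sum = 1 + 3 + 9 + 11 + 33 + 43 + 99 + 129 + 387 + 473 + 1419 = 2607

No, 4257 is not perfect (2607 ≠ 4257)


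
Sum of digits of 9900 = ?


9 + 9 + 0 + 0 = 18


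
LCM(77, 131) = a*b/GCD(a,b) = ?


GCD(77, 131) = 1
LCM = 77*131/1 = 10087/1 = 10087

LCM = 10087


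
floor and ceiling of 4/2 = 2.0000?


4/2 = 2.0000
floor = 2
ceil = 2

floor = 2, ceil = 2


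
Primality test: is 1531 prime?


Check divisors up to sqrt(1531) = 39.1280
No divisors found.
1531 is prime.

Yes, 1531 is prime


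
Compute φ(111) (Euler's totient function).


111 = 3 × 37
Prime factors: 3, 37
φ(111) = 111 × (1-1/3) × (1-1/37)
= 111 × 2/3 × 36/37 = 72

φ(111) = 72


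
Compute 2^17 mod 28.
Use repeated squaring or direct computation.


2^1 mod 28 = 2
2^2 mod 28 = 4
2^3 mod 28 = 8
2^4 mod 28 = 16
2^5 mod 28 = 4
2^6 mod 28 = 8
2^7 mod 28 = 16
2^8 mod 28 = 4
2^9 mod 28 = 8
2^10 mod 28 = 16
2^11 mod 28 = 4
2^12 mod 28 = 8
2^13 mod 28 = 16
2^14 mod 28 = 4
2^15 mod 28 = 8
2^16 mod 28 = 16
2^17 mod 28 = 4


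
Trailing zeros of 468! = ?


floor(468/5) = 93
floor(468/25) = 18
floor(468/125) = 3
Total = 114

114 trailing zeros


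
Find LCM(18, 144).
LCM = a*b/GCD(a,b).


GCD(18, 144) = 18
LCM = 18*144/18 = 2592/18 = 144

LCM = 144


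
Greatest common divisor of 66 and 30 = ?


66 = 2 * 30 + 6
30 = 5 * 6 + 0
GCD = 6


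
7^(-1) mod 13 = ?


Use the extended Euclidean algorithm on (13, 7); each row r = 13*s + 7*t:
r=13, s=1, t=0
r=7, s=0, t=1
q=1: r=6, s=1, t=-1   [13*(1) + 7*(-1) = 6]
q=1: r=1, s=-1, t=2   [13*(-1) + 7*(2) = 1]
q=6: r=0, s=7, t=-13   [13*(7) + 7*(-13) = 0]
GCD = 1 with t = 2, so 7*(2) ≡ 1 (mod 13)
Inverse = 2 mod 13 = 2
Check: 7 * 2 = 14 ≡ 1 (mod 13)

7^(-1) ≡ 2 (mod 13)


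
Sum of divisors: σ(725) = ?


Divisors of 725: 1, 5, 25, 29, 145, 725
Sum = 1 + 5 + 25 + 29 + 145 + 725 = 930

σ(725) = 930


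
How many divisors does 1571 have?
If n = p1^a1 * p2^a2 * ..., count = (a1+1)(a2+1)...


1571 = 1571^1
d(1571) = (1+1) = 2

2 divisors


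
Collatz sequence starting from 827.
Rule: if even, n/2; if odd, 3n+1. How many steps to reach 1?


827 → 2482 → 1241 → 3724 → 1862 → 931 → 2794 → 1397 → 4192 → 2096 → 1048 → 524 → 262 → 131 → 394 → 197 → 592 → 296 → 148 → 74 → 37 → 112 → 56 → 28 → 14 → 7 → 22 → 11 → 34 → 17 → 52 → 26 → 13 → 40 → 20 → 10 → 5 → 16 → 8 → 4 → 2 → 1
Total steps = 41

41 steps


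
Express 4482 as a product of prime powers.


4482 / 2 = 2241
2241 / 3 = 747
747 / 3 = 249
249 / 3 = 83
83 / 83 = 1
4482 = 2 × 3^3 × 83


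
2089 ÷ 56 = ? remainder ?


2089 = 56 * 37 + 17
Check: 2072 + 17 = 2089

q = 37, r = 17


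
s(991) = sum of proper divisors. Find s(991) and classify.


Proper divisors: 1
Sum = 1 = 1
1 < 991 → deficient

s(991) = 1 (deficient)


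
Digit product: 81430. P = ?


8 × 1 × 4 × 3 × 0 = 0


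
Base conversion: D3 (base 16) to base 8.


D3 (base 16) = 211 (decimal)
211 (decimal) = 323 (base 8)


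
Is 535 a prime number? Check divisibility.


535 / 5 = 107 (exact division)
535 is NOT prime.

No, 535 is not prime


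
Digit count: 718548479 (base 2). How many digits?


718548479 in base 2 = 101010110101000010110111111111
Number of digits = 30

30 digits (base 2)


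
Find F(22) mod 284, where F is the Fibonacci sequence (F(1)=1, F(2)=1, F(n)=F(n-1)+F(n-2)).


F(k) mod 284 for k=1..22:
1, 1, 2, 3, 5, 8, 13, 21, 34, 55, 89, 144, 233, 93, 42, 135, 177, 28, 205, 233, 154, 103
F(22) mod 284 = 103


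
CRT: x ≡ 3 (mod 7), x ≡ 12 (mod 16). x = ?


M = 7*16 = 112
M1 = M/7 = 16, M2 = M/16 = 7
M1^(-1) mod 7 = 4, M2^(-1) mod 16 = 7
x = 3*16*4 + 12*7*7 = 780
780 mod 112 = 108
Check: 108 mod 7 = 3 ✓, 108 mod 16 = 12 ✓

x ≡ 108 (mod 112)


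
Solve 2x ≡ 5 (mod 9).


GCD(2, 9) = 1, unique solution
a^(-1) mod 9 = 5
x = 5 * 5 mod 9 = 7

x ≡ 7 (mod 9)


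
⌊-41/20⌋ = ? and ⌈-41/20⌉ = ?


-41/20 = -2.0500
floor = -3
ceil = -2

floor = -3, ceil = -2


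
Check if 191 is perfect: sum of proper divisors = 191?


Proper divisors of 191: 1
Sum = 1 = 1

No, 191 is not perfect (1 ≠ 191)


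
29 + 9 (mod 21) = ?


29 + 9 = 38
38 mod 21 = 17


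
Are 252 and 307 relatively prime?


Euclidean algorithm:
307 = 1 * 252 + 55
252 = 4 * 55 + 32
55 = 1 * 32 + 23
32 = 1 * 23 + 9
23 = 2 * 9 + 5
9 = 1 * 5 + 4
5 = 1 * 4 + 1
4 = 4 * 1 + 0
GCD(252, 307) = 1

Yes, coprime (GCD = 1)


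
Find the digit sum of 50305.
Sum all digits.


5 + 0 + 3 + 0 + 5 = 13


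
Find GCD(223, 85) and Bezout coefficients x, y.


Tabular extended Euclidean (each row: r = 223*s + 85*t):
r=223, s=1, t=0
r=85, s=0, t=1
q=2: r=53, s=1, t=-2   [223*(1) + 85*(-2) = 53]
q=1: r=32, s=-1, t=3   [223*(-1) + 85*(3) = 32]
q=1: r=21, s=2, t=-5   [223*(2) + 85*(-5) = 21]
q=1: r=11, s=-3, t=8   [223*(-3) + 85*(8) = 11]
q=1: r=10, s=5, t=-13   [223*(5) + 85*(-13) = 10]
q=1: r=1, s=-8, t=21   [223*(-8) + 85*(21) = 1]
q=10: r=0, s=85, t=-223   [223*(85) + 85*(-223) = 0]
GCD = 1; from the row with r=1: x=-8, y=21
Check: 223*(-8) + 85*(21) = -1784 + 1785 = 1

GCD = 1, x = -8, y = 21


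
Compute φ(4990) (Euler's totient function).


4990 = 2 × 5 × 499
Prime factors: 2, 5, 499
φ(4990) = 4990 × (1-1/2) × (1-1/5) × (1-1/499)
= 4990 × 1/2 × 4/5 × 498/499 = 1992

φ(4990) = 1992


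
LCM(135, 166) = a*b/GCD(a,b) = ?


GCD(135, 166) = 1
LCM = 135*166/1 = 22410/1 = 22410

LCM = 22410


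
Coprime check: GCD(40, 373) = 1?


Euclidean algorithm:
373 = 9 * 40 + 13
40 = 3 * 13 + 1
13 = 13 * 1 + 0
GCD(40, 373) = 1

Yes, coprime (GCD = 1)


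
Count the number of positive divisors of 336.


336 = 2^4 × 3^1 × 7^1
d(336) = (4+1) × (1+1) × (1+1) = 20

20 divisors


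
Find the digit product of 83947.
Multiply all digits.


8 × 3 × 9 × 4 × 7 = 6048


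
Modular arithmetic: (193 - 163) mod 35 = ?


193 - 163 = 30
30 mod 35 = 30


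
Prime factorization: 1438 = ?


1438 / 2 = 719
719 / 719 = 1
1438 = 2 × 719


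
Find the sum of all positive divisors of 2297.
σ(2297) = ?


Divisors of 2297: 1, 2297
Sum = 1 + 2297 = 2298

σ(2297) = 2298


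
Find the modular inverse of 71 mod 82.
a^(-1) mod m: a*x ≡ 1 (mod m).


Use the extended Euclidean algorithm on (82, 71); each row r = 82*s + 71*t:
r=82, s=1, t=0
r=71, s=0, t=1
q=1: r=11, s=1, t=-1   [82*(1) + 71*(-1) = 11]
q=6: r=5, s=-6, t=7   [82*(-6) + 71*(7) = 5]
q=2: r=1, s=13, t=-15   [82*(13) + 71*(-15) = 1]
q=5: r=0, s=-71, t=82   [82*(-71) + 71*(82) = 0]
GCD = 1 with t = -15, so 71*(-15) ≡ 1 (mod 82)
Inverse = -15 mod 82 = 67
Check: 71 * 67 = 4757 ≡ 1 (mod 82)

71^(-1) ≡ 67 (mod 82)


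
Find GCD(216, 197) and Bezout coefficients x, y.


Tabular extended Euclidean (each row: r = 216*s + 197*t):
r=216, s=1, t=0
r=197, s=0, t=1
q=1: r=19, s=1, t=-1   [216*(1) + 197*(-1) = 19]
q=10: r=7, s=-10, t=11   [216*(-10) + 197*(11) = 7]
q=2: r=5, s=21, t=-23   [216*(21) + 197*(-23) = 5]
q=1: r=2, s=-31, t=34   [216*(-31) + 197*(34) = 2]
q=2: r=1, s=83, t=-91   [216*(83) + 197*(-91) = 1]
q=2: r=0, s=-197, t=216   [216*(-197) + 197*(216) = 0]
GCD = 1; from the row with r=1: x=83, y=-91
Check: 216*(83) + 197*(-91) = 17928 - 17927 = 1

GCD = 1, x = 83, y = -91


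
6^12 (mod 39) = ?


6^1 mod 39 = 6
6^2 mod 39 = 36
6^3 mod 39 = 21
6^4 mod 39 = 9
6^5 mod 39 = 15
6^6 mod 39 = 12
6^7 mod 39 = 33
6^8 mod 39 = 3
6^9 mod 39 = 18
6^10 mod 39 = 30
6^11 mod 39 = 24
6^12 mod 39 = 27


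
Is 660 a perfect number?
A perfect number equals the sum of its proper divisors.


Proper divisors of 660: 1, 2, 3, 4, 5, 6, 10, 11, 12, 15, 20, 22, 30, 33, 44, 55, 60, 66, 110, 132, 165, 220, 330
Sum = 1 + 2 + 3 + 4 + 5 + 6 + 10 + 11 + 12 + 15 + 20 + 22 + 30 + 33 + 44 + 55 + 60 + 66 + 110 + 132 + 165 + 220 + 330 = 1356

No, 660 is not perfect (1356 ≠ 660)


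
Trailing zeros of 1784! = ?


floor(1784/5) = 356
floor(1784/25) = 71
floor(1784/125) = 14
floor(1784/625) = 2
Total = 443

443 trailing zeros


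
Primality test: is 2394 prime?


2394 / 2 = 1197 (exact division)
2394 is NOT prime.

No, 2394 is not prime


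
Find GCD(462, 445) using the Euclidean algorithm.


462 = 1 * 445 + 17
445 = 26 * 17 + 3
17 = 5 * 3 + 2
3 = 1 * 2 + 1
2 = 2 * 1 + 0
GCD = 1


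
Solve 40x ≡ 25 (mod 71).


GCD(40, 71) = 1, unique solution
a^(-1) mod 71 = 16
x = 16 * 25 mod 71 = 45

x ≡ 45 (mod 71)


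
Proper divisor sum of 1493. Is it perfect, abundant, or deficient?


Proper divisors: 1
Sum = 1 = 1
1 < 1493 → deficient

s(1493) = 1 (deficient)


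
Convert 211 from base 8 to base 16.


211 (base 8) = 137 (decimal)
137 (decimal) = 89 (base 16)


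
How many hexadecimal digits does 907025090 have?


907025090 in base 16 = 36101AC2
Number of digits = 8

8 digits (base 16)


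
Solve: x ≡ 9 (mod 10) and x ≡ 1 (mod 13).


M = 10*13 = 130
M1 = M/10 = 13, M2 = M/13 = 10
M1^(-1) mod 10 = 7, M2^(-1) mod 13 = 4
x = 9*13*7 + 1*10*4 = 859
859 mod 130 = 79
Check: 79 mod 10 = 9 ✓, 79 mod 13 = 1 ✓

x ≡ 79 (mod 130)


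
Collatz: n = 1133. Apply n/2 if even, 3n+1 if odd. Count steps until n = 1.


1133 → 3400 → 1700 → 850 → 425 → 1276 → 638 → 319 → 958 → 479 → 1438 → 719 → 2158 → 1079 → 3238 → 1619 → 4858 → 2429 → 7288 → 3644 → 1822 → 911 → 2734 → 1367 → 4102 → 2051 → 6154 → 3077 → 9232 → 4616 → 2308 → 1154 → 577 → 1732 → 866 → 433 → 1300 → 650 → 325 → 976 → 488 → 244 → 122 → 61 → 184 → 92 → 46 → 23 → 70 → 35 → 106 → 53 → 160 → 80 → 40 → 20 → 10 → 5 → 16 → 8 → 4 → 2 → 1
Total steps = 62

62 steps


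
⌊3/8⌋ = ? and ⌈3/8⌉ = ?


3/8 = 0.3750
floor = 0
ceil = 1

floor = 0, ceil = 1


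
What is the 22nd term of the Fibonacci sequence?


Sequence: 1, 1, 2, 3, 5, 8, 13, 21, 34, 55, 89, 144, 233, 377, 610, 987, 1597, 2584, 4181, 6765, 10946, 17711
F(22) = 17711


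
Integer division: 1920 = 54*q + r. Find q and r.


1920 = 54 * 35 + 30
Check: 1890 + 30 = 1920

q = 35, r = 30


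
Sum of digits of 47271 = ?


4 + 7 + 2 + 7 + 1 = 21
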